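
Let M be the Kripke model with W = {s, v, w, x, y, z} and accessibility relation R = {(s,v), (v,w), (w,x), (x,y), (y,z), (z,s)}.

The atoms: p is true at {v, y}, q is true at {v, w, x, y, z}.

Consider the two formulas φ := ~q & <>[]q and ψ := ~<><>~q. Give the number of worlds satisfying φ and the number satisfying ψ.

For ~q & <>[]q:
s: ~q is T, <>[]q is T. ✓
v: ~q is F, <>[]q is T. ✗
w: ~q is F, <>[]q is T. ✗
x: ~q is F, <>[]q is T. ✗
y: ~q is F, <>[]q is F. ✗
z: ~q is F, <>[]q is T. ✗
— 1 world.
For ~<><>~q:
s: <><>~q is F. ✓
v: <><>~q is F. ✓
w: <><>~q is F. ✓
x: <><>~q is F. ✓
y: <><>~q is T. ✗
z: <><>~q is F. ✓
— 5 worlds.

1 and 5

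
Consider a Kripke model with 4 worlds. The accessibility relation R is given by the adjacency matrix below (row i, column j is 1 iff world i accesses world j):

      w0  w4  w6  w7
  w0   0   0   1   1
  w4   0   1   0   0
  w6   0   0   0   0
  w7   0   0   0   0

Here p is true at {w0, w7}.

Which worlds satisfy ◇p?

w0: successors {w6, w7}; p there: w6:F, w7:T. ✓
w4: successors {w4}; p there: w4:F. ✗
w6: no successors, so ◇p fails. ✗
w7: no successors, so ◇p fails. ✗

{w0}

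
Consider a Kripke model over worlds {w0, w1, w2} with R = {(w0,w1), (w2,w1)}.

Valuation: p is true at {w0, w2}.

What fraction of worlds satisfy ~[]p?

2/3

w0: []p is F. ✓
w1: []p is T. ✗
w2: []p is F. ✓
That's 2 of 3 worlds, so 2/3.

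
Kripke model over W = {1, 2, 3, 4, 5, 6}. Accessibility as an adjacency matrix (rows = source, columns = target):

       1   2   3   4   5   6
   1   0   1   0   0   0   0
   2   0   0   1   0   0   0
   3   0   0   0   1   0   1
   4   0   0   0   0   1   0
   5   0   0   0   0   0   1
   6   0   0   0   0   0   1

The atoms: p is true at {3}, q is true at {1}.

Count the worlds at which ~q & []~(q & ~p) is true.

1: ~q is F, []~(q & ~p) is T. ✗
2: ~q is T, []~(q & ~p) is T. ✓
3: ~q is T, []~(q & ~p) is T. ✓
4: ~q is T, []~(q & ~p) is T. ✓
5: ~q is T, []~(q & ~p) is T. ✓
6: ~q is T, []~(q & ~p) is T. ✓
Satisfying worlds: {2, 3, 4, 5, 6}.

5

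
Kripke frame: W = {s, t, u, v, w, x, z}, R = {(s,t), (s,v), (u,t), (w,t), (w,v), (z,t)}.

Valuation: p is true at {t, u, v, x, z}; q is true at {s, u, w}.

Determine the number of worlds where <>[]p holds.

4

s: successors {t, v}; []p there: t:T, v:T. ✓
t: no successors, so <>[]p fails. ✗
u: successors {t}; []p there: t:T. ✓
v: no successors, so <>[]p fails. ✗
w: successors {t, v}; []p there: t:T, v:T. ✓
x: no successors, so <>[]p fails. ✗
z: successors {t}; []p there: t:T. ✓
Satisfying worlds: {s, u, w, z}.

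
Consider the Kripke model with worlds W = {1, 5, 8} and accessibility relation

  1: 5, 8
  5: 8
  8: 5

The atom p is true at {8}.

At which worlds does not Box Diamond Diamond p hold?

{1, 8}

1: Box Diamond Diamond p is F. ✓
5: Box Diamond Diamond p is T. ✗
8: Box Diamond Diamond p is F. ✓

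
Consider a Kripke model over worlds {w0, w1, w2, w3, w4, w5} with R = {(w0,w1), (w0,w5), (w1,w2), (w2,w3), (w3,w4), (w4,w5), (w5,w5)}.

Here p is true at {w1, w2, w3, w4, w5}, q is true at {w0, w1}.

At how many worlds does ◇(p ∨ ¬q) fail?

0

w0: successors {w1, w5}; p ∨ ¬q there: w1:T, w5:T. ✓
w1: successors {w2}; p ∨ ¬q there: w2:T. ✓
w2: successors {w3}; p ∨ ¬q there: w3:T. ✓
w3: successors {w4}; p ∨ ¬q there: w4:T. ✓
w4: successors {w5}; p ∨ ¬q there: w5:T. ✓
w5: successors {w5}; p ∨ ¬q there: w5:T. ✓
Satisfying worlds: {w0, w1, w2, w3, w4, w5}.
So ◇(p ∨ ¬q) fails at the other 0 worlds.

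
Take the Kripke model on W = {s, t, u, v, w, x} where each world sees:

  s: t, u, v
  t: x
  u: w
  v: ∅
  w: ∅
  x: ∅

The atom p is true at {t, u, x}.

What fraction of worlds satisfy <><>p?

1/6

s: successors {t, u, v}; <>p there: t:T, u:F, v:F. ✓
t: successors {x}; <>p there: x:F. ✗
u: successors {w}; <>p there: w:F. ✗
v: no successors, so <><>p fails. ✗
w: no successors, so <><>p fails. ✗
x: no successors, so <><>p fails. ✗
That's 1 of 6 worlds, so 1/6.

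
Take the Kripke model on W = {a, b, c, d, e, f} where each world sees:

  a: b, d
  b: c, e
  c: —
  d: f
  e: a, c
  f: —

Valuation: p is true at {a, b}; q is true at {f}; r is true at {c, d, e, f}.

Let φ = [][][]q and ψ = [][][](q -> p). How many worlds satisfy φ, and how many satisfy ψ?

For [][][]q:
a: successors {b, d}; [][]q there: b:F, d:T. ✗
b: successors {c, e}; [][]q there: c:T, e:F. ✗
c: no successors, so [][][]q holds vacuously. ✓
d: successors {f}; [][]q there: f:T. ✓
e: successors {a, c}; [][]q there: a:F, c:T. ✗
f: no successors, so [][][]q holds vacuously. ✓
— 3 worlds.
For [][][](q -> p):
a: successors {b, d}; [][](q -> p) there: b:T, d:T. ✓
b: successors {c, e}; [][](q -> p) there: c:T, e:T. ✓
c: no successors, so [][][](q -> p) holds vacuously. ✓
d: successors {f}; [][](q -> p) there: f:T. ✓
e: successors {a, c}; [][](q -> p) there: a:F, c:T. ✗
f: no successors, so [][][](q -> p) holds vacuously. ✓
— 5 worlds.

3 and 5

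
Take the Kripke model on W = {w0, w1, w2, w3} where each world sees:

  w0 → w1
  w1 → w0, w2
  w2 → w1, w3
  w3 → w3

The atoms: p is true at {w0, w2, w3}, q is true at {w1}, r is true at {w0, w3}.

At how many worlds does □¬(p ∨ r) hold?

w0: successors {w1}; ¬(p ∨ r) there: w1:T. ✓
w1: successors {w0, w2}; ¬(p ∨ r) there: w0:F, w2:F. ✗
w2: successors {w1, w3}; ¬(p ∨ r) there: w1:T, w3:F. ✗
w3: successors {w3}; ¬(p ∨ r) there: w3:F. ✗
Satisfying worlds: {w0}.

1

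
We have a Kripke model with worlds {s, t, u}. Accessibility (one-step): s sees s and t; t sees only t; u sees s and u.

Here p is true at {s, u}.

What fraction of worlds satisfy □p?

1/3

s: successors {s, t}; p there: s:T, t:F. ✗
t: successors {t}; p there: t:F. ✗
u: successors {s, u}; p there: s:T, u:T. ✓
That's 1 of 3 worlds, so 1/3.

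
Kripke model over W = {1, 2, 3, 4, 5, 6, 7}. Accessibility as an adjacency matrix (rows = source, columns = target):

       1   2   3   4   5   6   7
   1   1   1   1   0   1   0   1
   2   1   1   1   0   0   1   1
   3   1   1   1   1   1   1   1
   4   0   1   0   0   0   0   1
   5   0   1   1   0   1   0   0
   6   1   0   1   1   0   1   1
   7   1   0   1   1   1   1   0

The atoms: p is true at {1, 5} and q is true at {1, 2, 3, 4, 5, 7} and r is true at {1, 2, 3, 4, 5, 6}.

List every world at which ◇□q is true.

1: successors {1, 2, 3, 5, 7}; □q there: 1:T, 2:F, 3:F, 5:T, 7:F. ✓
2: successors {1, 2, 3, 6, 7}; □q there: 1:T, 2:F, 3:F, 6:F, 7:F. ✓
3: successors {1, 2, 3, 4, 5, 6, 7}; □q there: 1:T, 2:F, 3:F, 4:T, 5:T, 6:F, 7:F. ✓
4: successors {2, 7}; □q there: 2:F, 7:F. ✗
5: successors {2, 3, 5}; □q there: 2:F, 3:F, 5:T. ✓
6: successors {1, 3, 4, 6, 7}; □q there: 1:T, 3:F, 4:T, 6:F, 7:F. ✓
7: successors {1, 3, 4, 5, 6}; □q there: 1:T, 3:F, 4:T, 5:T, 6:F. ✓

{1, 2, 3, 5, 6, 7}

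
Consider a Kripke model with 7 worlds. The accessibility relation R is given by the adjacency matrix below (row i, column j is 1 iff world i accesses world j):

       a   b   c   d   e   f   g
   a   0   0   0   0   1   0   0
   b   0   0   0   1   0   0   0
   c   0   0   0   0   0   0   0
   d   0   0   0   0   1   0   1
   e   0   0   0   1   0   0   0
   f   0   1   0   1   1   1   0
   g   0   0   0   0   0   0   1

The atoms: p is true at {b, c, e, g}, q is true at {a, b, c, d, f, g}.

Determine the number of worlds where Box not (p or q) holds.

a: successors {e}; not (p or q) there: e:F. ✗
b: successors {d}; not (p or q) there: d:F. ✗
c: no successors, so Box not (p or q) holds vacuously. ✓
d: successors {e, g}; not (p or q) there: e:F, g:F. ✗
e: successors {d}; not (p or q) there: d:F. ✗
f: successors {b, d, e, f}; not (p or q) there: b:F, d:F, e:F, f:F. ✗
g: successors {g}; not (p or q) there: g:F. ✗
Satisfying worlds: {c}.

1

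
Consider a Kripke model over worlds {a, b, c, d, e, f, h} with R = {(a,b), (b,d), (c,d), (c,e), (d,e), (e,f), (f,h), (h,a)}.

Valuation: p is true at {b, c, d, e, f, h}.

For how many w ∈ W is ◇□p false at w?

a: successors {b}; □p there: b:T. ✓
b: successors {d}; □p there: d:T. ✓
c: successors {d, e}; □p there: d:T, e:T. ✓
d: successors {e}; □p there: e:T. ✓
e: successors {f}; □p there: f:T. ✓
f: successors {h}; □p there: h:F. ✗
h: successors {a}; □p there: a:T. ✓
Satisfying worlds: {a, b, c, d, e, h}.
So ◇□p fails at the other 1 world.

1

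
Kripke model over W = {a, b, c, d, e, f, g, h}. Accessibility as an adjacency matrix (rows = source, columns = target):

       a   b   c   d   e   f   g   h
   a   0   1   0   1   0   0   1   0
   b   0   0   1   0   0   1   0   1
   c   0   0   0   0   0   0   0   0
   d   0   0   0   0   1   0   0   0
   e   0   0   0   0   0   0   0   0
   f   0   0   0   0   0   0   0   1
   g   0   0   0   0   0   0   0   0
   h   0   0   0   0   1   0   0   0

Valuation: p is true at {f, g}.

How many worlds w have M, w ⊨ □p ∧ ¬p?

2

a: □p is F, ¬p is T. ✗
b: □p is F, ¬p is T. ✗
c: □p is T, ¬p is T. ✓
d: □p is F, ¬p is T. ✗
e: □p is T, ¬p is T. ✓
f: □p is F, ¬p is F. ✗
g: □p is T, ¬p is F. ✗
h: □p is F, ¬p is T. ✗
Satisfying worlds: {c, e}.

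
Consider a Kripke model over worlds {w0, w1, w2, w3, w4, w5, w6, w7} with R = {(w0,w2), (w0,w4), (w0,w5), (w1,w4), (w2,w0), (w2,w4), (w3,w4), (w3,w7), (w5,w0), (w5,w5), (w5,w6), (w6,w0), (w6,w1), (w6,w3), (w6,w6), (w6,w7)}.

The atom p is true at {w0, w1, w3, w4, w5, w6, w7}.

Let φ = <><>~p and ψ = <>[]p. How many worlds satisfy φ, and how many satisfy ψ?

For <><>~p:
w0: successors {w2, w4, w5}; <>~p there: w2:F, w4:F, w5:F. ✗
w1: successors {w4}; <>~p there: w4:F. ✗
w2: successors {w0, w4}; <>~p there: w0:T, w4:F. ✓
w3: successors {w4, w7}; <>~p there: w4:F, w7:F. ✗
w4: no successors, so <><>~p fails. ✗
w5: successors {w0, w5, w6}; <>~p there: w0:T, w5:F, w6:F. ✓
w6: successors {w0, w1, w3, w6, w7}; <>~p there: w0:T, w1:F, w3:F, w6:F, w7:F. ✓
w7: no successors, so <><>~p fails. ✗
— 3 worlds.
For <>[]p:
w0: successors {w2, w4, w5}; []p there: w2:T, w4:T, w5:T. ✓
w1: successors {w4}; []p there: w4:T. ✓
w2: successors {w0, w4}; []p there: w0:F, w4:T. ✓
w3: successors {w4, w7}; []p there: w4:T, w7:T. ✓
w4: no successors, so <>[]p fails. ✗
w5: successors {w0, w5, w6}; []p there: w0:F, w5:T, w6:T. ✓
w6: successors {w0, w1, w3, w6, w7}; []p there: w0:F, w1:T, w3:T, w6:T, w7:T. ✓
w7: no successors, so <>[]p fails. ✗
— 6 worlds.

3 and 6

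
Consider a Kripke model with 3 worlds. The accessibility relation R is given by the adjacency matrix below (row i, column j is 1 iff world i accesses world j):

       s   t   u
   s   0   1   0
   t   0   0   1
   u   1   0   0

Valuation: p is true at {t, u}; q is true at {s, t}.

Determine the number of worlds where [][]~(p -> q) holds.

s: successors {t}; []~(p -> q) there: t:T. ✓
t: successors {u}; []~(p -> q) there: u:F. ✗
u: successors {s}; []~(p -> q) there: s:F. ✗
Satisfying worlds: {s}.

1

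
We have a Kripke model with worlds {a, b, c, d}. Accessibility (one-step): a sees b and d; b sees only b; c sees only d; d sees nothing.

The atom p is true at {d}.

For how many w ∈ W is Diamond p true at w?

2

a: successors {b, d}; p there: b:F, d:T. ✓
b: successors {b}; p there: b:F. ✗
c: successors {d}; p there: d:T. ✓
d: no successors, so Diamond p fails. ✗
Satisfying worlds: {a, c}.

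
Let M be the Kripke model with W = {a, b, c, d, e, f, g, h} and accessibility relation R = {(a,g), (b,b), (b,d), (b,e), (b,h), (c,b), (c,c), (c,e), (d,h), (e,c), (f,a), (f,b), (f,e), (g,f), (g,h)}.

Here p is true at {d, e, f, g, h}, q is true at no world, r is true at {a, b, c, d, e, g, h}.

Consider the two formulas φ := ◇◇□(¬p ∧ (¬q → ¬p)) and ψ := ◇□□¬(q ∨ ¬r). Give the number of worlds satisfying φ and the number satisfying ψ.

For ◇◇□(¬p ∧ (¬q → ¬p)):
a: successors {g}; ◇□(¬p ∧ (¬q → ¬p)) there: g:T. ✓
b: successors {b, d, e, h}; ◇□(¬p ∧ (¬q → ¬p)) there: b:T, d:T, e:F, h:F. ✓
c: successors {b, c, e}; ◇□(¬p ∧ (¬q → ¬p)) there: b:T, c:T, e:F. ✓
d: successors {h}; ◇□(¬p ∧ (¬q → ¬p)) there: h:F. ✗
e: successors {c}; ◇□(¬p ∧ (¬q → ¬p)) there: c:T. ✓
f: successors {a, b, e}; ◇□(¬p ∧ (¬q → ¬p)) there: a:F, b:T, e:F. ✓
g: successors {f, h}; ◇□(¬p ∧ (¬q → ¬p)) there: f:T, h:F. ✓
h: no successors, so ◇◇□(¬p ∧ (¬q → ¬p)) fails. ✗
— 6 worlds.
For ◇□□¬(q ∨ ¬r):
a: successors {g}; □□¬(q ∨ ¬r) there: g:T. ✓
b: successors {b, d, e, h}; □□¬(q ∨ ¬r) there: b:T, d:T, e:T, h:T. ✓
c: successors {b, c, e}; □□¬(q ∨ ¬r) there: b:T, c:T, e:T. ✓
d: successors {h}; □□¬(q ∨ ¬r) there: h:T. ✓
e: successors {c}; □□¬(q ∨ ¬r) there: c:T. ✓
f: successors {a, b, e}; □□¬(q ∨ ¬r) there: a:F, b:T, e:T. ✓
g: successors {f, h}; □□¬(q ∨ ¬r) there: f:T, h:T. ✓
h: no successors, so ◇□□¬(q ∨ ¬r) fails. ✗
— 7 worlds.

6 and 7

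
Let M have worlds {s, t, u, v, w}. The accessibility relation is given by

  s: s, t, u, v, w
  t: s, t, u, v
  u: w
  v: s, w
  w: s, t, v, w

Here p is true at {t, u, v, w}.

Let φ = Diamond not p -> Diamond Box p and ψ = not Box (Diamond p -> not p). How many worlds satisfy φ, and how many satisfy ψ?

3 and 5

For Diamond not p -> Diamond Box p:
s: Diamond not p is T, Diamond Box p is T. ✓
t: Diamond not p is T, Diamond Box p is T. ✓
u: Diamond not p is F, Diamond Box p is F. ✓
v: Diamond not p is T, Diamond Box p is F. ✗
w: Diamond not p is T, Diamond Box p is F. ✗
— 3 worlds.
For not Box (Diamond p -> not p):
s: Box (Diamond p -> not p) is F. ✓
t: Box (Diamond p -> not p) is F. ✓
u: Box (Diamond p -> not p) is F. ✓
v: Box (Diamond p -> not p) is F. ✓
w: Box (Diamond p -> not p) is F. ✓
— 5 worlds.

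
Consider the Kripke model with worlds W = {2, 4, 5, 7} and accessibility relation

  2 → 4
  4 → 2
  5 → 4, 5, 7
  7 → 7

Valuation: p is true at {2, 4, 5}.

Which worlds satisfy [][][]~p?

{7}

2: successors {4}; [][]~p there: 4:F. ✗
4: successors {2}; [][]~p there: 2:F. ✗
5: successors {4, 5, 7}; [][]~p there: 4:F, 5:F, 7:T. ✗
7: successors {7}; [][]~p there: 7:T. ✓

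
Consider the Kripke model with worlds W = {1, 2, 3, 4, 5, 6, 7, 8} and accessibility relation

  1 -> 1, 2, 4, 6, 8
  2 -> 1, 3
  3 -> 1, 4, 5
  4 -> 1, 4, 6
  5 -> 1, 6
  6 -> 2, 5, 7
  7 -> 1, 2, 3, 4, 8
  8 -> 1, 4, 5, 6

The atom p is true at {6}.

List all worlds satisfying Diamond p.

{1, 4, 5, 8}

1: successors {1, 2, 4, 6, 8}; p there: 1:F, 2:F, 4:F, 6:T, 8:F. ✓
2: successors {1, 3}; p there: 1:F, 3:F. ✗
3: successors {1, 4, 5}; p there: 1:F, 4:F, 5:F. ✗
4: successors {1, 4, 6}; p there: 1:F, 4:F, 6:T. ✓
5: successors {1, 6}; p there: 1:F, 6:T. ✓
6: successors {2, 5, 7}; p there: 2:F, 5:F, 7:F. ✗
7: successors {1, 2, 3, 4, 8}; p there: 1:F, 2:F, 3:F, 4:F, 8:F. ✗
8: successors {1, 4, 5, 6}; p there: 1:F, 4:F, 5:F, 6:T. ✓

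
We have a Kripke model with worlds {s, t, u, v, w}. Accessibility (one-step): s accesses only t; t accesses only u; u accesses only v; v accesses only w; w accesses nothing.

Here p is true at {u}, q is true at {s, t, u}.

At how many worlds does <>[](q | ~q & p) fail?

s: successors {t}; [](q | ~q & p) there: t:T. ✓
t: successors {u}; [](q | ~q & p) there: u:F. ✗
u: successors {v}; [](q | ~q & p) there: v:F. ✗
v: successors {w}; [](q | ~q & p) there: w:T. ✓
w: no successors, so <>[](q | ~q & p) fails. ✗
Satisfying worlds: {s, v}.
So <>[](q | ~q & p) fails at the other 3 worlds.

3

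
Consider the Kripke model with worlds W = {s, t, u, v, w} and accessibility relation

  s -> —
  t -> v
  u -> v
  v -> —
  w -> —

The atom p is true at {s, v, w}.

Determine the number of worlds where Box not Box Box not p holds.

3

s: no successors, so Box not Box Box not p holds vacuously. ✓
t: successors {v}; not Box Box not p there: v:F. ✗
u: successors {v}; not Box Box not p there: v:F. ✗
v: no successors, so Box not Box Box not p holds vacuously. ✓
w: no successors, so Box not Box Box not p holds vacuously. ✓
Satisfying worlds: {s, v, w}.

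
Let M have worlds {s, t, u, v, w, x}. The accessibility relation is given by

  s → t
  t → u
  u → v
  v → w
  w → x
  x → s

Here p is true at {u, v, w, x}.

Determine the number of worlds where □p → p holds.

s: □p is F, p is F. ✓
t: □p is T, p is F. ✗
u: □p is T, p is T. ✓
v: □p is T, p is T. ✓
w: □p is T, p is T. ✓
x: □p is F, p is T. ✓
Satisfying worlds: {s, u, v, w, x}.

5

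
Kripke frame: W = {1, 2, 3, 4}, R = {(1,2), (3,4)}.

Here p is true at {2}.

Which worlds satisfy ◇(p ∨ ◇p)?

{1}

1: successors {2}; p ∨ ◇p there: 2:T. ✓
2: no successors, so ◇(p ∨ ◇p) fails. ✗
3: successors {4}; p ∨ ◇p there: 4:F. ✗
4: no successors, so ◇(p ∨ ◇p) fails. ✗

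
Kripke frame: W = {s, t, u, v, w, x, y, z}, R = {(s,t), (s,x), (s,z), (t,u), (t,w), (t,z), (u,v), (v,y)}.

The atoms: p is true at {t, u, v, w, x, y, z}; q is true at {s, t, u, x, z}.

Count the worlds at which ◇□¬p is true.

s: successors {t, x, z}; □¬p there: t:F, x:T, z:T. ✓
t: successors {u, w, z}; □¬p there: u:F, w:T, z:T. ✓
u: successors {v}; □¬p there: v:F. ✗
v: successors {y}; □¬p there: y:T. ✓
w: no successors, so ◇□¬p fails. ✗
x: no successors, so ◇□¬p fails. ✗
y: no successors, so ◇□¬p fails. ✗
z: no successors, so ◇□¬p fails. ✗
Satisfying worlds: {s, t, v}.

3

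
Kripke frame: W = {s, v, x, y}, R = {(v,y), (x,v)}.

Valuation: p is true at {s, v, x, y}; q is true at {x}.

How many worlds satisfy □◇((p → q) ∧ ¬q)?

s: no successors, so □◇((p → q) ∧ ¬q) holds vacuously. ✓
v: successors {y}; ◇((p → q) ∧ ¬q) there: y:F. ✗
x: successors {v}; ◇((p → q) ∧ ¬q) there: v:F. ✗
y: no successors, so □◇((p → q) ∧ ¬q) holds vacuously. ✓
Satisfying worlds: {s, y}.

2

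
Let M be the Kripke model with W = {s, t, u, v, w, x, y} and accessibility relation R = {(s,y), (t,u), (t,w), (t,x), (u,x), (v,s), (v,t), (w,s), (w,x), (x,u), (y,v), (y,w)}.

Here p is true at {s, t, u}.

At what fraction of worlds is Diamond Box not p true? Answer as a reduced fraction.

s: successors {y}; Box not p there: y:T. ✓
t: successors {u, w, x}; Box not p there: u:T, w:F, x:F. ✓
u: successors {x}; Box not p there: x:F. ✗
v: successors {s, t}; Box not p there: s:T, t:F. ✓
w: successors {s, x}; Box not p there: s:T, x:F. ✓
x: successors {u}; Box not p there: u:T. ✓
y: successors {v, w}; Box not p there: v:F, w:F. ✗
That's 5 of 7 worlds, so 5/7.

5/7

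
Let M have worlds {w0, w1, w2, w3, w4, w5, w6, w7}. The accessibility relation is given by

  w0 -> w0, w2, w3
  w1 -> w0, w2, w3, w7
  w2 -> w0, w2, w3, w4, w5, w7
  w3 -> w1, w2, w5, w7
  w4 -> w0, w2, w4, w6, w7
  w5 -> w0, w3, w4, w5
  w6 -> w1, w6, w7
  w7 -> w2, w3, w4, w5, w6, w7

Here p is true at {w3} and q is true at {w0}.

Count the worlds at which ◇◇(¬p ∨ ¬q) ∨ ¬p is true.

8

w0: ◇◇(¬p ∨ ¬q) is T, ¬p is T. ✓
w1: ◇◇(¬p ∨ ¬q) is T, ¬p is T. ✓
w2: ◇◇(¬p ∨ ¬q) is T, ¬p is T. ✓
w3: ◇◇(¬p ∨ ¬q) is T, ¬p is F. ✓
w4: ◇◇(¬p ∨ ¬q) is T, ¬p is T. ✓
w5: ◇◇(¬p ∨ ¬q) is T, ¬p is T. ✓
w6: ◇◇(¬p ∨ ¬q) is T, ¬p is T. ✓
w7: ◇◇(¬p ∨ ¬q) is T, ¬p is T. ✓
Satisfying worlds: {w0, w1, w2, w3, w4, w5, w6, w7}.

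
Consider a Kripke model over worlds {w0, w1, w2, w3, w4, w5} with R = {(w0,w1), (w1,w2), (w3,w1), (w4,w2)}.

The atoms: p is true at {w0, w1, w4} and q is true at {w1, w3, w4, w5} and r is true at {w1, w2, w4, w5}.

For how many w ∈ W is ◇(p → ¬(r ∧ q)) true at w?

2

w0: successors {w1}; p → ¬(r ∧ q) there: w1:F. ✗
w1: successors {w2}; p → ¬(r ∧ q) there: w2:T. ✓
w2: no successors, so ◇(p → ¬(r ∧ q)) fails. ✗
w3: successors {w1}; p → ¬(r ∧ q) there: w1:F. ✗
w4: successors {w2}; p → ¬(r ∧ q) there: w2:T. ✓
w5: no successors, so ◇(p → ¬(r ∧ q)) fails. ✗
Satisfying worlds: {w1, w4}.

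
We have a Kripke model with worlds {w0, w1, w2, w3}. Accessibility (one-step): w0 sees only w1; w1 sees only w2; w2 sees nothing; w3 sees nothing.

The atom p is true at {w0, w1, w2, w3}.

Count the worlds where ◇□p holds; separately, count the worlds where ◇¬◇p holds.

2 and 1

For ◇□p:
w0: successors {w1}; □p there: w1:T. ✓
w1: successors {w2}; □p there: w2:T. ✓
w2: no successors, so ◇□p fails. ✗
w3: no successors, so ◇□p fails. ✗
— 2 worlds.
For ◇¬◇p:
w0: successors {w1}; ¬◇p there: w1:F. ✗
w1: successors {w2}; ¬◇p there: w2:T. ✓
w2: no successors, so ◇¬◇p fails. ✗
w3: no successors, so ◇¬◇p fails. ✗
— 1 world.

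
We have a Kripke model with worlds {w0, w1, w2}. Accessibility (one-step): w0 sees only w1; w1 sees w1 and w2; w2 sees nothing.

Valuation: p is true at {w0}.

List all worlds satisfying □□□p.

{w2}

w0: successors {w1}; □□p there: w1:F. ✗
w1: successors {w1, w2}; □□p there: w1:F, w2:T. ✗
w2: no successors, so □□□p holds vacuously. ✓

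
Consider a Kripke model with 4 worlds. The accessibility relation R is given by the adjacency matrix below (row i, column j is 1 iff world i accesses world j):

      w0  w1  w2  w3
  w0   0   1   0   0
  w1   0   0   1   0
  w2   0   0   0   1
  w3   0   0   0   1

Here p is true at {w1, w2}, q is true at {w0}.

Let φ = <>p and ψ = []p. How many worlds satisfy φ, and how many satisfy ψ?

2 and 2

For <>p:
w0: successors {w1}; p there: w1:T. ✓
w1: successors {w2}; p there: w2:T. ✓
w2: successors {w3}; p there: w3:F. ✗
w3: successors {w3}; p there: w3:F. ✗
— 2 worlds.
For []p:
w0: successors {w1}; p there: w1:T. ✓
w1: successors {w2}; p there: w2:T. ✓
w2: successors {w3}; p there: w3:F. ✗
w3: successors {w3}; p there: w3:F. ✗
— 2 worlds.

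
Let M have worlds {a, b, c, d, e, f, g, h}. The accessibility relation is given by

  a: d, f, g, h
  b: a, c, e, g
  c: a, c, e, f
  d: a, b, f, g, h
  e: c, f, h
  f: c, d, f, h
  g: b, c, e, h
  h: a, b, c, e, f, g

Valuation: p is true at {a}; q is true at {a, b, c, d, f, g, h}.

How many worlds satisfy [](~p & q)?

3

a: successors {d, f, g, h}; ~p & q there: d:T, f:T, g:T, h:T. ✓
b: successors {a, c, e, g}; ~p & q there: a:F, c:T, e:F, g:T. ✗
c: successors {a, c, e, f}; ~p & q there: a:F, c:T, e:F, f:T. ✗
d: successors {a, b, f, g, h}; ~p & q there: a:F, b:T, f:T, g:T, h:T. ✗
e: successors {c, f, h}; ~p & q there: c:T, f:T, h:T. ✓
f: successors {c, d, f, h}; ~p & q there: c:T, d:T, f:T, h:T. ✓
g: successors {b, c, e, h}; ~p & q there: b:T, c:T, e:F, h:T. ✗
h: successors {a, b, c, e, f, g}; ~p & q there: a:F, b:T, c:T, e:F, f:T, g:T. ✗
Satisfying worlds: {a, e, f}.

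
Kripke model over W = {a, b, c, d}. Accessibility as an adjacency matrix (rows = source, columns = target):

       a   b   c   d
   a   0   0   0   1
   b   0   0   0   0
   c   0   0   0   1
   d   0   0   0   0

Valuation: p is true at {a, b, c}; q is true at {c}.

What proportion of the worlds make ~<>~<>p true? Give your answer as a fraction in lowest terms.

1/2

a: <>~<>p is T. ✗
b: <>~<>p is F. ✓
c: <>~<>p is T. ✗
d: <>~<>p is F. ✓
That's 2 of 4 worlds, so 2/4 = 1/2.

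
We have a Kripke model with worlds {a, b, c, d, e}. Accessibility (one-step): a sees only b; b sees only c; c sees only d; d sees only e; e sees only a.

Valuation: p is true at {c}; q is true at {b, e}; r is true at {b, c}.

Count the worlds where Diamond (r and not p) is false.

a: successors {b}; r and not p there: b:T. ✓
b: successors {c}; r and not p there: c:F. ✗
c: successors {d}; r and not p there: d:F. ✗
d: successors {e}; r and not p there: e:F. ✗
e: successors {a}; r and not p there: a:F. ✗
Satisfying worlds: {a}.
So Diamond (r and not p) fails at the other 4 worlds.

4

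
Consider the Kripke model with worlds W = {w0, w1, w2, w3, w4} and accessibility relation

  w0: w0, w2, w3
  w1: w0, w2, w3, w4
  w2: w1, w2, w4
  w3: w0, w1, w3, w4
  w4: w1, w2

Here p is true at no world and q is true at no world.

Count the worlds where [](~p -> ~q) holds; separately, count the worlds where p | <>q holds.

5 and 0

For [](~p -> ~q):
w0: successors {w0, w2, w3}; ~p -> ~q there: w0:T, w2:T, w3:T. ✓
w1: successors {w0, w2, w3, w4}; ~p -> ~q there: w0:T, w2:T, w3:T, w4:T. ✓
w2: successors {w1, w2, w4}; ~p -> ~q there: w1:T, w2:T, w4:T. ✓
w3: successors {w0, w1, w3, w4}; ~p -> ~q there: w0:T, w1:T, w3:T, w4:T. ✓
w4: successors {w1, w2}; ~p -> ~q there: w1:T, w2:T. ✓
— 5 worlds.
For p | <>q:
w0: p is F, <>q is F. ✗
w1: p is F, <>q is F. ✗
w2: p is F, <>q is F. ✗
w3: p is F, <>q is F. ✗
w4: p is F, <>q is F. ✗
— 0 worlds.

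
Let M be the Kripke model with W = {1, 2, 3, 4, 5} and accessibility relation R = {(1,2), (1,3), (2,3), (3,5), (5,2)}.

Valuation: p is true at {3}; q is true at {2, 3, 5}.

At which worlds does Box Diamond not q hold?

1: successors {2, 3}; Diamond not q there: 2:F, 3:F. ✗
2: successors {3}; Diamond not q there: 3:F. ✗
3: successors {5}; Diamond not q there: 5:F. ✗
4: no successors, so Box Diamond not q holds vacuously. ✓
5: successors {2}; Diamond not q there: 2:F. ✗

{4}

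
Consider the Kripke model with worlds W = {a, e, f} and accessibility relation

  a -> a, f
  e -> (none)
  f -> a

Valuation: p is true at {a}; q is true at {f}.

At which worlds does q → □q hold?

a: q is F, □q is F. ✓
e: q is F, □q is T. ✓
f: q is T, □q is F. ✗

{a, e}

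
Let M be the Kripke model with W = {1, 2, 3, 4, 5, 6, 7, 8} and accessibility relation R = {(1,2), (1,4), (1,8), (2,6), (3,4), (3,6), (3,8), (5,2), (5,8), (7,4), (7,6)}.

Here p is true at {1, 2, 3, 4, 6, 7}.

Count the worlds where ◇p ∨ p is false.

1

1: ◇p is T, p is T. ✓
2: ◇p is T, p is T. ✓
3: ◇p is T, p is T. ✓
4: ◇p is F, p is T. ✓
5: ◇p is T, p is F. ✓
6: ◇p is F, p is T. ✓
7: ◇p is T, p is T. ✓
8: ◇p is F, p is F. ✗
Satisfying worlds: {1, 2, 3, 4, 5, 6, 7}.
So ◇p ∨ p fails at the other 1 world.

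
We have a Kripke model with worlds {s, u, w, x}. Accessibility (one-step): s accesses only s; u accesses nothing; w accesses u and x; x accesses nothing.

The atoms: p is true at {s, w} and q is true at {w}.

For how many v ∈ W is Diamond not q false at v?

s: successors {s}; not q there: s:T. ✓
u: no successors, so Diamond not q fails. ✗
w: successors {u, x}; not q there: u:T, x:T. ✓
x: no successors, so Diamond not q fails. ✗
Satisfying worlds: {s, w}.
So Diamond not q fails at the other 2 worlds.

2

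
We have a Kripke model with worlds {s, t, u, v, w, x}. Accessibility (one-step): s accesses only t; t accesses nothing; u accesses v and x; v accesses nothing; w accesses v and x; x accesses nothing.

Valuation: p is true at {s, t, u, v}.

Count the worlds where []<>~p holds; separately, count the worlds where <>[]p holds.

For []<>~p:
s: successors {t}; <>~p there: t:F. ✗
t: no successors, so []<>~p holds vacuously. ✓
u: successors {v, x}; <>~p there: v:F, x:F. ✗
v: no successors, so []<>~p holds vacuously. ✓
w: successors {v, x}; <>~p there: v:F, x:F. ✗
x: no successors, so []<>~p holds vacuously. ✓
— 3 worlds.
For <>[]p:
s: successors {t}; []p there: t:T. ✓
t: no successors, so <>[]p fails. ✗
u: successors {v, x}; []p there: v:T, x:T. ✓
v: no successors, so <>[]p fails. ✗
w: successors {v, x}; []p there: v:T, x:T. ✓
x: no successors, so <>[]p fails. ✗
— 3 worlds.

3 and 3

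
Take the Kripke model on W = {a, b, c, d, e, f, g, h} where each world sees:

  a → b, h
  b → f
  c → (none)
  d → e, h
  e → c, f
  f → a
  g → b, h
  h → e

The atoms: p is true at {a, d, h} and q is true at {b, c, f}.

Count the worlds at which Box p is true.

a: successors {b, h}; p there: b:F, h:T. ✗
b: successors {f}; p there: f:F. ✗
c: no successors, so Box p holds vacuously. ✓
d: successors {e, h}; p there: e:F, h:T. ✗
e: successors {c, f}; p there: c:F, f:F. ✗
f: successors {a}; p there: a:T. ✓
g: successors {b, h}; p there: b:F, h:T. ✗
h: successors {e}; p there: e:F. ✗
Satisfying worlds: {c, f}.

2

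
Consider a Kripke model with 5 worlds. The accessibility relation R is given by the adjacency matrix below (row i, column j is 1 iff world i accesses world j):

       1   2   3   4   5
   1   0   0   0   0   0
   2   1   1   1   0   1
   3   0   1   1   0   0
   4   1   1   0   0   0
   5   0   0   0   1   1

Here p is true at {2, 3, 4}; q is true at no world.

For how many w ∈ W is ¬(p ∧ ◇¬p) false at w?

1: p ∧ ◇¬p is F. ✓
2: p ∧ ◇¬p is T. ✗
3: p ∧ ◇¬p is F. ✓
4: p ∧ ◇¬p is T. ✗
5: p ∧ ◇¬p is F. ✓
Satisfying worlds: {1, 3, 5}.
So ¬(p ∧ ◇¬p) fails at the other 2 worlds.

2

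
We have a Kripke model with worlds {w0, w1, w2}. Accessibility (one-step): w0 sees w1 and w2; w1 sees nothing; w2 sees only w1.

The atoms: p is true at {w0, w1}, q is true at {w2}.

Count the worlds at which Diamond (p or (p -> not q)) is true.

w0: successors {w1, w2}; p or (p -> not q) there: w1:T, w2:T. ✓
w1: no successors, so Diamond (p or (p -> not q)) fails. ✗
w2: successors {w1}; p or (p -> not q) there: w1:T. ✓
Satisfying worlds: {w0, w2}.

2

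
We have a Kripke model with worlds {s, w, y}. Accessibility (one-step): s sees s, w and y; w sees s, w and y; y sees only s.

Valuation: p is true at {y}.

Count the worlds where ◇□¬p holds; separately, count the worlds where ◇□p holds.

For ◇□¬p:
s: successors {s, w, y}; □¬p there: s:F, w:F, y:T. ✓
w: successors {s, w, y}; □¬p there: s:F, w:F, y:T. ✓
y: successors {s}; □¬p there: s:F. ✗
— 2 worlds.
For ◇□p:
s: successors {s, w, y}; □p there: s:F, w:F, y:F. ✗
w: successors {s, w, y}; □p there: s:F, w:F, y:F. ✗
y: successors {s}; □p there: s:F. ✗
— 0 worlds.

2 and 0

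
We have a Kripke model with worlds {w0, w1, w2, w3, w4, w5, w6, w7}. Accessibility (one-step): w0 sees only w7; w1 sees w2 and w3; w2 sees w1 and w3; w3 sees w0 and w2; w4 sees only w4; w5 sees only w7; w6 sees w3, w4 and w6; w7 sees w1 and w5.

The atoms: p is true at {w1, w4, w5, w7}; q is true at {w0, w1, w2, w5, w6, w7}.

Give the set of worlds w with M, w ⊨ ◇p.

{w0, w2, w4, w5, w6, w7}

w0: successors {w7}; p there: w7:T. ✓
w1: successors {w2, w3}; p there: w2:F, w3:F. ✗
w2: successors {w1, w3}; p there: w1:T, w3:F. ✓
w3: successors {w0, w2}; p there: w0:F, w2:F. ✗
w4: successors {w4}; p there: w4:T. ✓
w5: successors {w7}; p there: w7:T. ✓
w6: successors {w3, w4, w6}; p there: w3:F, w4:T, w6:F. ✓
w7: successors {w1, w5}; p there: w1:T, w5:T. ✓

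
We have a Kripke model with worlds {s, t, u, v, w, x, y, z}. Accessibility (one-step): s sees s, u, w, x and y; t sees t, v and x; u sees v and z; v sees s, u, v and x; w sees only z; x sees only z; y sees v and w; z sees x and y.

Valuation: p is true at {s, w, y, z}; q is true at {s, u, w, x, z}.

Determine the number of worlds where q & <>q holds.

5

s: q is T, <>q is T. ✓
t: q is F, <>q is T. ✗
u: q is T, <>q is T. ✓
v: q is F, <>q is T. ✗
w: q is T, <>q is T. ✓
x: q is T, <>q is T. ✓
y: q is F, <>q is T. ✗
z: q is T, <>q is T. ✓
Satisfying worlds: {s, u, w, x, z}.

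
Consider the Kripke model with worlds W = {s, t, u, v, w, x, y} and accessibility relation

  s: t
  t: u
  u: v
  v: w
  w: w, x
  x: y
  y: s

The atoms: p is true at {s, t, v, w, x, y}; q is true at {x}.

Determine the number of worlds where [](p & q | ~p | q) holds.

1

s: successors {t}; p & q | ~p | q there: t:F. ✗
t: successors {u}; p & q | ~p | q there: u:T. ✓
u: successors {v}; p & q | ~p | q there: v:F. ✗
v: successors {w}; p & q | ~p | q there: w:F. ✗
w: successors {w, x}; p & q | ~p | q there: w:F, x:T. ✗
x: successors {y}; p & q | ~p | q there: y:F. ✗
y: successors {s}; p & q | ~p | q there: s:F. ✗
Satisfying worlds: {t}.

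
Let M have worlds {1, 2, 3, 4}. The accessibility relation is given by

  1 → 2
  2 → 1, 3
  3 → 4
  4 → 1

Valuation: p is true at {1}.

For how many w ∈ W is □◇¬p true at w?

1: successors {2}; ◇¬p there: 2:T. ✓
2: successors {1, 3}; ◇¬p there: 1:T, 3:T. ✓
3: successors {4}; ◇¬p there: 4:F. ✗
4: successors {1}; ◇¬p there: 1:T. ✓
Satisfying worlds: {1, 2, 4}.

3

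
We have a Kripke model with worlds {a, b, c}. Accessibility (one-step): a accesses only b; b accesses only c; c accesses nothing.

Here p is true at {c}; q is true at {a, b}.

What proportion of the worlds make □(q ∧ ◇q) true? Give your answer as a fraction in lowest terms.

1/3

a: successors {b}; q ∧ ◇q there: b:F. ✗
b: successors {c}; q ∧ ◇q there: c:F. ✗
c: no successors, so □(q ∧ ◇q) holds vacuously. ✓
That's 1 of 3 worlds, so 1/3.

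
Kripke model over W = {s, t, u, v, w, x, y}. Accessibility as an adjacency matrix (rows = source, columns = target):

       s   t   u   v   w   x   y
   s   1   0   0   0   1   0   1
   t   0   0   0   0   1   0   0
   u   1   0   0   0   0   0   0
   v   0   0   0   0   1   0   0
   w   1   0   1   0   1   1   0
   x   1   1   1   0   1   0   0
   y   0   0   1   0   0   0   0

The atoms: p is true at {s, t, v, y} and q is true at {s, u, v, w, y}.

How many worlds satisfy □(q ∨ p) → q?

s: □(q ∨ p) is T, q is T. ✓
t: □(q ∨ p) is T, q is F. ✗
u: □(q ∨ p) is T, q is T. ✓
v: □(q ∨ p) is T, q is T. ✓
w: □(q ∨ p) is F, q is T. ✓
x: □(q ∨ p) is T, q is F. ✗
y: □(q ∨ p) is T, q is T. ✓
Satisfying worlds: {s, u, v, w, y}.

5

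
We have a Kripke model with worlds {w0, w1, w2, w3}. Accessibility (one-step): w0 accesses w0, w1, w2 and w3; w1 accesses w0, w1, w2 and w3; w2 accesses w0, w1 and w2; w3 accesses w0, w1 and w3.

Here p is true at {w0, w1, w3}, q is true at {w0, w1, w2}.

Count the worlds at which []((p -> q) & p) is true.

0

w0: successors {w0, w1, w2, w3}; (p -> q) & p there: w0:T, w1:T, w2:F, w3:F. ✗
w1: successors {w0, w1, w2, w3}; (p -> q) & p there: w0:T, w1:T, w2:F, w3:F. ✗
w2: successors {w0, w1, w2}; (p -> q) & p there: w0:T, w1:T, w2:F. ✗
w3: successors {w0, w1, w3}; (p -> q) & p there: w0:T, w1:T, w3:F. ✗
Satisfying worlds: ∅.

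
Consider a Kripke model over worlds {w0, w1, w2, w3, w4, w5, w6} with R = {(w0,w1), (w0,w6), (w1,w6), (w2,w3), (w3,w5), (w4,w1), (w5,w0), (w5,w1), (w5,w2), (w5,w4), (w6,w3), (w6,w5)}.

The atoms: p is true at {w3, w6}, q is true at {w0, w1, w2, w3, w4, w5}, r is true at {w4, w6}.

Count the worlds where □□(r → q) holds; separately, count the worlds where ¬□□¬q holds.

4 and 6

For □□(r → q):
w0: successors {w1, w6}; □(r → q) there: w1:F, w6:T. ✗
w1: successors {w6}; □(r → q) there: w6:T. ✓
w2: successors {w3}; □(r → q) there: w3:T. ✓
w3: successors {w5}; □(r → q) there: w5:T. ✓
w4: successors {w1}; □(r → q) there: w1:F. ✗
w5: successors {w0, w1, w2, w4}; □(r → q) there: w0:F, w1:F, w2:T, w4:T. ✗
w6: successors {w3, w5}; □(r → q) there: w3:T, w5:T. ✓
— 4 worlds.
For ¬□□¬q:
w0: □□¬q is F. ✓
w1: □□¬q is F. ✓
w2: □□¬q is F. ✓
w3: □□¬q is F. ✓
w4: □□¬q is T. ✗
w5: □□¬q is F. ✓
w6: □□¬q is F. ✓
— 6 worlds.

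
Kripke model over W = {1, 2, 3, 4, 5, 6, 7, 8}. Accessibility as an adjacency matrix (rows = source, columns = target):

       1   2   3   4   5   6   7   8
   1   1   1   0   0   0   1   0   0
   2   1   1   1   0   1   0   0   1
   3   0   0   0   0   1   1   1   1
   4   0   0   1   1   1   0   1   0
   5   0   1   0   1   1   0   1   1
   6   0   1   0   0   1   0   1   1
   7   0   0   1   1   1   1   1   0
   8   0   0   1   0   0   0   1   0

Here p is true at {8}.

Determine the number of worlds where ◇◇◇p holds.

8

1: successors {1, 2, 6}; ◇◇p there: 1:T, 2:T, 6:T. ✓
2: successors {1, 2, 3, 5, 8}; ◇◇p there: 1:T, 2:T, 3:T, 5:T, 8:T. ✓
3: successors {5, 6, 7, 8}; ◇◇p there: 5:T, 6:T, 7:T, 8:T. ✓
4: successors {3, 4, 5, 7}; ◇◇p there: 3:T, 4:T, 5:T, 7:T. ✓
5: successors {2, 4, 5, 7, 8}; ◇◇p there: 2:T, 4:T, 5:T, 7:T, 8:T. ✓
6: successors {2, 5, 7, 8}; ◇◇p there: 2:T, 5:T, 7:T, 8:T. ✓
7: successors {3, 4, 5, 6, 7}; ◇◇p there: 3:T, 4:T, 5:T, 6:T, 7:T. ✓
8: successors {3, 7}; ◇◇p there: 3:T, 7:T. ✓
Satisfying worlds: {1, 2, 3, 4, 5, 6, 7, 8}.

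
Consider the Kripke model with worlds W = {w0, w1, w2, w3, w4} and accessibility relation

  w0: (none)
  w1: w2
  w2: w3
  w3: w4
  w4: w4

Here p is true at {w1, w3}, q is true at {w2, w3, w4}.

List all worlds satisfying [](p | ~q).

{w0, w2}

w0: no successors, so [](p | ~q) holds vacuously. ✓
w1: successors {w2}; p | ~q there: w2:F. ✗
w2: successors {w3}; p | ~q there: w3:T. ✓
w3: successors {w4}; p | ~q there: w4:F. ✗
w4: successors {w4}; p | ~q there: w4:F. ✗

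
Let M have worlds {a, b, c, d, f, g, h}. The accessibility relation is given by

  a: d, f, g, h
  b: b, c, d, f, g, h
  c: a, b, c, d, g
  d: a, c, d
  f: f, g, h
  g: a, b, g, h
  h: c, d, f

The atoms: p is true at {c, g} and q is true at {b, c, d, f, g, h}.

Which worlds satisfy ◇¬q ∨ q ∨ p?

{b, c, d, f, g, h}

a: ◇¬q is F, q ∨ p is F. ✗
b: ◇¬q is F, q ∨ p is T. ✓
c: ◇¬q is T, q ∨ p is T. ✓
d: ◇¬q is T, q ∨ p is T. ✓
f: ◇¬q is F, q ∨ p is T. ✓
g: ◇¬q is T, q ∨ p is T. ✓
h: ◇¬q is F, q ∨ p is T. ✓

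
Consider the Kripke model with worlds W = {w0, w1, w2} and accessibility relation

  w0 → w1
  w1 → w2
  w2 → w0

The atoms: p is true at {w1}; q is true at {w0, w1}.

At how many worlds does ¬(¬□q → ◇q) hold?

1

w0: ¬□q → ◇q is T. ✗
w1: ¬□q → ◇q is F. ✓
w2: ¬□q → ◇q is T. ✗
Satisfying worlds: {w1}.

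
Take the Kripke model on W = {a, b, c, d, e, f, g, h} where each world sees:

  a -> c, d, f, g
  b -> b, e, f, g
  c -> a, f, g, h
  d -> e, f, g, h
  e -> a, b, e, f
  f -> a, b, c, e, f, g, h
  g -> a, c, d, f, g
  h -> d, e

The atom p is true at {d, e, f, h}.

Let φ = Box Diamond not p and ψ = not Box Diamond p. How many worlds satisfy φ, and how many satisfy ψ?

5 and 0

For Box Diamond not p:
a: successors {c, d, f, g}; Diamond not p there: c:T, d:T, f:T, g:T. ✓
b: successors {b, e, f, g}; Diamond not p there: b:T, e:T, f:T, g:T. ✓
c: successors {a, f, g, h}; Diamond not p there: a:T, f:T, g:T, h:F. ✗
d: successors {e, f, g, h}; Diamond not p there: e:T, f:T, g:T, h:F. ✗
e: successors {a, b, e, f}; Diamond not p there: a:T, b:T, e:T, f:T. ✓
f: successors {a, b, c, e, f, g, h}; Diamond not p there: a:T, b:T, c:T, e:T, f:T, g:T, h:F. ✗
g: successors {a, c, d, f, g}; Diamond not p there: a:T, c:T, d:T, f:T, g:T. ✓
h: successors {d, e}; Diamond not p there: d:T, e:T. ✓
— 5 worlds.
For not Box Diamond p:
a: Box Diamond p is T. ✗
b: Box Diamond p is T. ✗
c: Box Diamond p is T. ✗
d: Box Diamond p is T. ✗
e: Box Diamond p is T. ✗
f: Box Diamond p is T. ✗
g: Box Diamond p is T. ✗
h: Box Diamond p is T. ✗
— 0 worlds.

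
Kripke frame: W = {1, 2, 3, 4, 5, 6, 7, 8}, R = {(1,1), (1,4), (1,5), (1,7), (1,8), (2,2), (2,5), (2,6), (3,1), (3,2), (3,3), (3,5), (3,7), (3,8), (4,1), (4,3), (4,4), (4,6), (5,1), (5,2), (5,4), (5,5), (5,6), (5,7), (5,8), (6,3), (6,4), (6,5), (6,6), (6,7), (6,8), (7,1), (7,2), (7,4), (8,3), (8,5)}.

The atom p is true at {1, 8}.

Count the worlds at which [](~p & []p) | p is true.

2

1: [](~p & []p) is F, p is T. ✓
2: [](~p & []p) is F, p is F. ✗
3: [](~p & []p) is F, p is F. ✗
4: [](~p & []p) is F, p is F. ✗
5: [](~p & []p) is F, p is F. ✗
6: [](~p & []p) is F, p is F. ✗
7: [](~p & []p) is F, p is F. ✗
8: [](~p & []p) is F, p is T. ✓
Satisfying worlds: {1, 8}.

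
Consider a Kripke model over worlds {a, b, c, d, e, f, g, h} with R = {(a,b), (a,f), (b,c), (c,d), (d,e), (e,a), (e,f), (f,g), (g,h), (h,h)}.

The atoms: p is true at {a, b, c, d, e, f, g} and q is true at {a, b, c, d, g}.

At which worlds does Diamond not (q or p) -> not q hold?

{a, b, c, d, e, f, h}

a: Diamond not (q or p) is F, not q is F. ✓
b: Diamond not (q or p) is F, not q is F. ✓
c: Diamond not (q or p) is F, not q is F. ✓
d: Diamond not (q or p) is F, not q is F. ✓
e: Diamond not (q or p) is F, not q is T. ✓
f: Diamond not (q or p) is F, not q is T. ✓
g: Diamond not (q or p) is T, not q is F. ✗
h: Diamond not (q or p) is T, not q is T. ✓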